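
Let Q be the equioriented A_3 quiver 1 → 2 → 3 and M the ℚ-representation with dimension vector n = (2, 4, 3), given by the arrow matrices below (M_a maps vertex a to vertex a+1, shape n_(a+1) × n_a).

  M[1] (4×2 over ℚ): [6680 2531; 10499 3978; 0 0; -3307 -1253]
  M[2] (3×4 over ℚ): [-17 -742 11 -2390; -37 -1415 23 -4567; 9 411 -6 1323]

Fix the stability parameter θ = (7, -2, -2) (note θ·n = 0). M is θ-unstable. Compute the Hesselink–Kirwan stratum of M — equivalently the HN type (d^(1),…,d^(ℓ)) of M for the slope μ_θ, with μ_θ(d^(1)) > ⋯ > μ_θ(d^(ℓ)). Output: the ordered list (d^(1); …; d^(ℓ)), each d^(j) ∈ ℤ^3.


Interval decomposition of M: I[1,2], I[1,3], I[2,3]^2.
HN type (ℓ=3): μ^(1)=5/2; μ^(2)=1; μ^(3)=-2

((1, 1, 0); (1, 1, 1); (0, 2, 2))


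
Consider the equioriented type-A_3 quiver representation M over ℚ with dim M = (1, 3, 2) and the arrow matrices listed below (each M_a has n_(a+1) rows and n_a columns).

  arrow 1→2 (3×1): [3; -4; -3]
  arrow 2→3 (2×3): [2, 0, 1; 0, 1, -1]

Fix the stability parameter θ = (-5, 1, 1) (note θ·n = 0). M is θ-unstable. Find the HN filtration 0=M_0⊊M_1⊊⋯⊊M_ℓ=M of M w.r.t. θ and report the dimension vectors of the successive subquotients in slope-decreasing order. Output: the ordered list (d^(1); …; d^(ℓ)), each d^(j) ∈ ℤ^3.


Interval decomposition of M: I[1,3], I[2,2], I[2,3].
HN type (ℓ=2): μ^(1)=1; μ^(2)=-5

((0, 3, 2); (1, 0, 0))


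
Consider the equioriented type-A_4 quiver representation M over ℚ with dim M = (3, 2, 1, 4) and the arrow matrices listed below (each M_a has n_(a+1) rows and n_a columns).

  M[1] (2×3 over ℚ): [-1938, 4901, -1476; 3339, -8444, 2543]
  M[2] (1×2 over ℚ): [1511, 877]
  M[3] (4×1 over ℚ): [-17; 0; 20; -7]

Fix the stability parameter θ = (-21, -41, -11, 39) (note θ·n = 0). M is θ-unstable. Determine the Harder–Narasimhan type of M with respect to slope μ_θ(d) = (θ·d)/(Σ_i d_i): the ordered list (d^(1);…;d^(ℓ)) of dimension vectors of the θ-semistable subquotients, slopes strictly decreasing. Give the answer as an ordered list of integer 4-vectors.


Barcode: M ≅ I[1,1], I[1,2], I[1,4], I[4,4]^3. HN layers by μ_θ (4 steps, strictly decreasing):
  μ^(1)=39; μ^(2)=-11; μ^(3)=-21; μ^(4)=-31

((0, 0, 0, 4); (0, 0, 1, 0); (1, 0, 0, 0); (2, 2, 0, 0))


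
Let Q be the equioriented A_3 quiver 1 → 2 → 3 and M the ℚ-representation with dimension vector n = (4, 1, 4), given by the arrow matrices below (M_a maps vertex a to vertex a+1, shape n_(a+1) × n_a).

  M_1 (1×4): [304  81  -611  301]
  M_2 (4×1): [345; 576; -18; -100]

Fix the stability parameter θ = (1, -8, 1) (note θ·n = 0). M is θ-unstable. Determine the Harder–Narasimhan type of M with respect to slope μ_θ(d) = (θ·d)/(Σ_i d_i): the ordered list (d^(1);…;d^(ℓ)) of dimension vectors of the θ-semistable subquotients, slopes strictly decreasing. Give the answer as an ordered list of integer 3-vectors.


Barcode: M ≅ I[1,1]^3, I[1,3], I[3,3]^3. HN layers by μ_θ (2 steps, strictly decreasing):
  μ^(1)=1; μ^(2)=-7/2

((3, 0, 4); (1, 1, 0))


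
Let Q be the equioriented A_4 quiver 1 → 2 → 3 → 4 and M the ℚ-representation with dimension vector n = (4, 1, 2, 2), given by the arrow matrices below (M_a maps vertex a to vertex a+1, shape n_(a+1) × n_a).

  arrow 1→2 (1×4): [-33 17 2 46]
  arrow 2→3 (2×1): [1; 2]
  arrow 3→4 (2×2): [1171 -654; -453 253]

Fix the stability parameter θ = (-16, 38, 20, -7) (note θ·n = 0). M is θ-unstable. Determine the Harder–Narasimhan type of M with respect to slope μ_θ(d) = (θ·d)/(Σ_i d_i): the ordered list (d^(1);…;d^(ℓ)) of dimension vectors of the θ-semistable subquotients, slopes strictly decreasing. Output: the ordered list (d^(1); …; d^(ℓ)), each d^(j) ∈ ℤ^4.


Barcode: M ≅ I[1,1]^3, I[1,4], I[3,4]. HN layers by μ_θ (3 steps, strictly decreasing):
  μ^(1)=17; μ^(2)=13/2; μ^(3)=-16

((0, 1, 1, 1); (0, 0, 1, 1); (4, 0, 0, 0))


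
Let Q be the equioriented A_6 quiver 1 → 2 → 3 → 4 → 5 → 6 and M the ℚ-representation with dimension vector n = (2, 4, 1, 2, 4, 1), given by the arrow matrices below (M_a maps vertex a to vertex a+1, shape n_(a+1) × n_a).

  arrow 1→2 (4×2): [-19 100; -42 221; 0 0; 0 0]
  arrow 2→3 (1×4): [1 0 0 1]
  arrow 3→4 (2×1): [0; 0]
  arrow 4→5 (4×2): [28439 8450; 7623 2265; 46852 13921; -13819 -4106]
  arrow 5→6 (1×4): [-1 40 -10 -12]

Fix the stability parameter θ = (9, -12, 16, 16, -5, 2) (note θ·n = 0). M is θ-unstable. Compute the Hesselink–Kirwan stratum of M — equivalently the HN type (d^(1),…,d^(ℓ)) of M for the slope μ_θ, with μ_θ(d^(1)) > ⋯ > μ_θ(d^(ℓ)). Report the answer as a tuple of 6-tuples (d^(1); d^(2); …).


Barcode: M ≅ I[1,2], I[1,3], I[2,2]^2, I[4,5], I[4,6], I[5,5]^2. HN layers by μ_θ (6 steps, strictly decreasing):
  μ^(1)=16; μ^(2)=11/2; μ^(3)=13/3; μ^(4)=-3/2; μ^(5)=-5; μ^(6)=-12

((0, 0, 1, 0, 0, 0); (0, 0, 0, 1, 1, 0); (0, 0, 0, 1, 1, 1); (2, 2, 0, 0, 0, 0); (0, 0, 0, 0, 2, 0); (0, 2, 0, 0, 0, 0))


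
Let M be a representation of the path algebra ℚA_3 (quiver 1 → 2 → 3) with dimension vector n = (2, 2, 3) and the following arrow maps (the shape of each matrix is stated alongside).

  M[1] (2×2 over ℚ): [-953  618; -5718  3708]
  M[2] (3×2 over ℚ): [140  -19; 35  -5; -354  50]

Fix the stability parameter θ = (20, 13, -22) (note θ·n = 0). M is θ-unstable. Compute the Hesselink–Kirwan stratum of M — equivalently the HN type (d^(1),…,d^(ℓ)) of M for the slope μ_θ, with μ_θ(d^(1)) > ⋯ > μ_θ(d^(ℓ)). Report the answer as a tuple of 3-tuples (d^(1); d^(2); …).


Interval decomposition of M: I[1,1], I[1,3], I[2,3], I[3,3].
HN type (ℓ=4): μ^(1)=20; μ^(2)=11/3; μ^(3)=-9/2; μ^(4)=-22

((1, 0, 0); (1, 1, 1); (0, 1, 1); (0, 0, 1))


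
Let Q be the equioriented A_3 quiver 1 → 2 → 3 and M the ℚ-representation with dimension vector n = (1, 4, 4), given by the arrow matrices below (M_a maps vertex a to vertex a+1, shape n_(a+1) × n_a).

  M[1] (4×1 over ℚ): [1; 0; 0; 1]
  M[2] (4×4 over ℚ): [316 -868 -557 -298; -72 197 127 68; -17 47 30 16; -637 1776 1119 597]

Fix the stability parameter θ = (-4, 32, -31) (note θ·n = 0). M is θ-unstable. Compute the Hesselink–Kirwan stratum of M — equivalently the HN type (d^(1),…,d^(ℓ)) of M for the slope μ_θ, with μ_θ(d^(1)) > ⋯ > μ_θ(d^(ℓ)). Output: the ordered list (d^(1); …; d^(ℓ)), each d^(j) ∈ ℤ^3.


Barcode: M ≅ I[1,3], I[2,3]^3. HN layers by μ_θ (2 steps, strictly decreasing):
  μ^(1)=1/2; μ^(2)=-4

((0, 4, 4); (1, 0, 0))


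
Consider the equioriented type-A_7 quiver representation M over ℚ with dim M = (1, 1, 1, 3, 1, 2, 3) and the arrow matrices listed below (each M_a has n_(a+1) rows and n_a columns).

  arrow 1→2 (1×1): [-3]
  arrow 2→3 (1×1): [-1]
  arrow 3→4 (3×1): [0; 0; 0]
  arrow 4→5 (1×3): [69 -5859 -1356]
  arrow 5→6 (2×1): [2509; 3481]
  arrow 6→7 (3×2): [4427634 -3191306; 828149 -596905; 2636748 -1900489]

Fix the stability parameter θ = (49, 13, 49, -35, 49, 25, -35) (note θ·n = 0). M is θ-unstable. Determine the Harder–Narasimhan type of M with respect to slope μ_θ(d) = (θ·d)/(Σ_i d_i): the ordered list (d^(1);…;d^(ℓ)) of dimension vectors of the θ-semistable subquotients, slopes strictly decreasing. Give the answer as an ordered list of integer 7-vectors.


Interval decomposition of M: I[1,3], I[4,4]^2, I[4,7], I[6,7], I[7,7].
HN type (ℓ=5): μ^(1)=49; μ^(2)=31; μ^(3)=13; μ^(4)=-5; μ^(5)=-35

((0, 0, 1, 0, 0, 0, 0); (1, 1, 0, 0, 0, 0, 0); (0, 0, 0, 0, 1, 1, 1); (0, 0, 0, 0, 0, 1, 1); (0, 0, 0, 3, 0, 0, 1))


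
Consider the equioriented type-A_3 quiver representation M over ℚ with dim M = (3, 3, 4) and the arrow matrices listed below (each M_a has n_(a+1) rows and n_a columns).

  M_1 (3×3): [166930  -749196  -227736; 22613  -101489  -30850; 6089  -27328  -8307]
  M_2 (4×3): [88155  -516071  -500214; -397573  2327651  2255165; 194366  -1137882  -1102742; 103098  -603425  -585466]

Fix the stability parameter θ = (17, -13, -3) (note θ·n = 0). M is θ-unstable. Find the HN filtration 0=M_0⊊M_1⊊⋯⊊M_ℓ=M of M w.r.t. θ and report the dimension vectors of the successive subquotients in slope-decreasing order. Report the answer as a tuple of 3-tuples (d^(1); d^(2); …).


Via rank(M_{q-1}∘⋯∘M_p): M ≅ I[1,3]^3, I[3,3].
μ_θ-semistable layers: μ^(1)=1/3; μ^(2)=-3

((3, 3, 3); (0, 0, 1))


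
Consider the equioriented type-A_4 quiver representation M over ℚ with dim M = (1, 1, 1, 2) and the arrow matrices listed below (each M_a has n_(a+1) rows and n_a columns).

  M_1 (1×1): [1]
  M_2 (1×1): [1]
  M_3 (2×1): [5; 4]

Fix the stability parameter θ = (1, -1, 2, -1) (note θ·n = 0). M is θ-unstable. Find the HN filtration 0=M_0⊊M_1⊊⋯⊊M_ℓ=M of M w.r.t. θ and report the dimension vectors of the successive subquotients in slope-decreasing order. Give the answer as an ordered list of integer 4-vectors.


Interval decomposition of M: I[1,4], I[4,4].
HN type (ℓ=3): μ^(1)=1/2; μ^(2)=0; μ^(3)=-1

((0, 0, 1, 1); (1, 1, 0, 0); (0, 0, 0, 1))


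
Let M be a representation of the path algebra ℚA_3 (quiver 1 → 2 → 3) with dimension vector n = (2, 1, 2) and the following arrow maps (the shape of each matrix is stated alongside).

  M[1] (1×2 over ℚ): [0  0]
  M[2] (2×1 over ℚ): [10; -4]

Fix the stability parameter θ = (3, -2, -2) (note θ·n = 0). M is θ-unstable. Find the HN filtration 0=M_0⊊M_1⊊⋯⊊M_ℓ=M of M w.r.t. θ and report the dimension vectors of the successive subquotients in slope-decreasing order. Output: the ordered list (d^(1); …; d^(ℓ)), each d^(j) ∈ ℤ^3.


Interval decomposition of M: I[1,1]^2, I[2,3], I[3,3].
HN type (ℓ=2): μ^(1)=3; μ^(2)=-2

((2, 0, 0); (0, 1, 2))


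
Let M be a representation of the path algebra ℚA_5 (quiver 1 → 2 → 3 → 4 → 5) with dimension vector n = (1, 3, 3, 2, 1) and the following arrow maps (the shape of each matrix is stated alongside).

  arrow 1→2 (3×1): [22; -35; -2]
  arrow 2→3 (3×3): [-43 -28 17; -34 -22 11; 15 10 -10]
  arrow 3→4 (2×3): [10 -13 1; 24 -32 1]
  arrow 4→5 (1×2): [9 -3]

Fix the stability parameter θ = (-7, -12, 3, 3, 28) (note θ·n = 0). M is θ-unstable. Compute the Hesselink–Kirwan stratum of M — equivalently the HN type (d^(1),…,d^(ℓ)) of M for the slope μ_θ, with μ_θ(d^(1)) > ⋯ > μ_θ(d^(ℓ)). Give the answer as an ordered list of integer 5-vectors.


Via rank(M_{q-1}∘⋯∘M_p): M ≅ I[1,2], I[2,4], I[2,5], I[3,3].
μ_θ-semistable layers: μ^(1)=28; μ^(2)=3; μ^(3)=-19/2; μ^(4)=-12

((0, 0, 0, 0, 1); (0, 0, 3, 2, 0); (1, 1, 0, 0, 0); (0, 2, 0, 0, 0))


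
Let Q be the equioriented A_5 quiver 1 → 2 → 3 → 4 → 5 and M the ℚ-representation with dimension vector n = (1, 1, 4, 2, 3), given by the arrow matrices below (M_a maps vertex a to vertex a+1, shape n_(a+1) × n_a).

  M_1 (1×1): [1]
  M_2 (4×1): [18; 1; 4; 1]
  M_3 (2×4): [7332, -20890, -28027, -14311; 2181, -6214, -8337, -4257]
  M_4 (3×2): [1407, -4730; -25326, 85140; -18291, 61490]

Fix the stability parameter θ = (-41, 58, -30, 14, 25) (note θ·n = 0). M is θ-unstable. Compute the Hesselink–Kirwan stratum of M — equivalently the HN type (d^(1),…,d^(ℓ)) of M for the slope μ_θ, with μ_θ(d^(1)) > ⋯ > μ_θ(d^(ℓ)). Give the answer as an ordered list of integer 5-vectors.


Barcode: M ≅ I[1,5], I[3,3]^2, I[3,4], I[5,5]^2. HN layers by μ_θ (4 steps, strictly decreasing):
  μ^(1)=25; μ^(2)=14; μ^(3)=-30; μ^(4)=-41

((0, 0, 0, 0, 3); (0, 1, 1, 2, 0); (0, 0, 3, 0, 0); (1, 0, 0, 0, 0))


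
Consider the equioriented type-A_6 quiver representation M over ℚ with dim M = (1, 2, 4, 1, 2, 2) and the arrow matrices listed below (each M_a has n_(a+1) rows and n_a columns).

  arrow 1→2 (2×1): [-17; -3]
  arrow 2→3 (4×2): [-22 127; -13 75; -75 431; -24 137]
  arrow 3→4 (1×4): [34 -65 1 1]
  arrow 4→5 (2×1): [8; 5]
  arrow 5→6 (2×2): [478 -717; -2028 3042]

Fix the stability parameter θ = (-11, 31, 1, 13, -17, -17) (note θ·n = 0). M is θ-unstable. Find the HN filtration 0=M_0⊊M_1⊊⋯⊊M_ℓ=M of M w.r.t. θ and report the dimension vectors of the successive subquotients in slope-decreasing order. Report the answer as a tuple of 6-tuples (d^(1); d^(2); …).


Via rank(M_{q-1}∘⋯∘M_p): M ≅ I[1,6], I[2,3], I[3,3]^2, I[5,5], I[6,6].
μ_θ-semistable layers: μ^(1)=16; μ^(2)=11/5; μ^(3)=1; μ^(4)=-11; μ^(5)=-17

((0, 1, 1, 0, 0, 0); (0, 1, 1, 1, 1, 1); (0, 0, 2, 0, 0, 0); (1, 0, 0, 0, 0, 0); (0, 0, 0, 0, 1, 1))


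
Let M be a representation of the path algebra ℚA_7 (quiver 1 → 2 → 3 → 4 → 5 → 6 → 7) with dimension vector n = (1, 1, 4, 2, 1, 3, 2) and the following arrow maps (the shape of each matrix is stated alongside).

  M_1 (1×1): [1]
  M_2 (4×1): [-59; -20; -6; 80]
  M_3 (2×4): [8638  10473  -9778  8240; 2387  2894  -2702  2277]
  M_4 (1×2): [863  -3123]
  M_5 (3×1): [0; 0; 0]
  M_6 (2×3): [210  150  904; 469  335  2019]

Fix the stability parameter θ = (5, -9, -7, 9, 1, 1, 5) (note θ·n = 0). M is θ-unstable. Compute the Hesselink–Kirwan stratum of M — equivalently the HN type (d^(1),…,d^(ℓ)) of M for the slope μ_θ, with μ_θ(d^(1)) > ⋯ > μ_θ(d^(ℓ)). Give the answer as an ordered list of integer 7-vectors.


Via rank(M_{q-1}∘⋯∘M_p): M ≅ I[1,5], I[3,3]^2, I[3,4], I[6,6], I[6,7]^2.
μ_θ-semistable layers: μ^(1)=9; μ^(2)=5; μ^(3)=1; μ^(4)=-11/3; μ^(5)=-7

((0, 0, 0, 1, 0, 0, 0); (0, 0, 0, 1, 1, 0, 2); (0, 0, 0, 0, 0, 3, 0); (1, 1, 1, 0, 0, 0, 0); (0, 0, 3, 0, 0, 0, 0))


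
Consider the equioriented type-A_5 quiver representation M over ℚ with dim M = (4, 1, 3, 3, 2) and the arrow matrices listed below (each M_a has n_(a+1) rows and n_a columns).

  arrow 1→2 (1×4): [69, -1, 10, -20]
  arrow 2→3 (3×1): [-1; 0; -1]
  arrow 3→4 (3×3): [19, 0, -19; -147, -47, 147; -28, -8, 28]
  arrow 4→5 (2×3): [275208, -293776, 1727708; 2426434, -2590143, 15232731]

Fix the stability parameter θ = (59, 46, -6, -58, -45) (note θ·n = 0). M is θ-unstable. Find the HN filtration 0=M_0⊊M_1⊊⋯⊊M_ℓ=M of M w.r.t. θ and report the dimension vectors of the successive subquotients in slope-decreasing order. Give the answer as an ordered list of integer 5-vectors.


Barcode: M ≅ I[1,1]^3, I[1,3], I[3,5]^2, I[4,4]. HN layers by μ_θ (4 steps, strictly decreasing):
  μ^(1)=59; μ^(2)=33; μ^(3)=-109/3; μ^(4)=-58

((3, 0, 0, 0, 0); (1, 1, 1, 0, 0); (0, 0, 2, 2, 2); (0, 0, 0, 1, 0))


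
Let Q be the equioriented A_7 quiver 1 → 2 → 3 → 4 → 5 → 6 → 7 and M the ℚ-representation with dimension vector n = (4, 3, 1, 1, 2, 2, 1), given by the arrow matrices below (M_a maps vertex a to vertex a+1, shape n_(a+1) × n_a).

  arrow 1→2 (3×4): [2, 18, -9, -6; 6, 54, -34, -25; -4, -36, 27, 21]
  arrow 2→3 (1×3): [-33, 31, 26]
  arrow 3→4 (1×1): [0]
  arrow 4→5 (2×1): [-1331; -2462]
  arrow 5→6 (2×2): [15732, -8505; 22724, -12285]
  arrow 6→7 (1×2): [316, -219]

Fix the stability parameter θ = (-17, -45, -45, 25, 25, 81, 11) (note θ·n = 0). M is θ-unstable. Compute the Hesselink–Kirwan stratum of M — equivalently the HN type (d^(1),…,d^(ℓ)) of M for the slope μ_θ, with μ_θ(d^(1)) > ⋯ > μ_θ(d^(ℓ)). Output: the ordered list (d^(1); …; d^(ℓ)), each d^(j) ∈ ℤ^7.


Barcode: M ≅ I[1,1]^2, I[1,2], I[1,3], I[2,2], I[4,7], I[5,5], I[6,6]. HN layers by μ_θ (7 steps, strictly decreasing):
  μ^(1)=81; μ^(2)=46; μ^(3)=25; μ^(4)=-17; μ^(5)=-31; μ^(6)=-107/3; μ^(7)=-45

((0, 0, 0, 0, 0, 1, 0); (0, 0, 0, 0, 0, 1, 1); (0, 0, 0, 1, 2, 0, 0); (2, 0, 0, 0, 0, 0, 0); (1, 1, 0, 0, 0, 0, 0); (1, 1, 1, 0, 0, 0, 0); (0, 1, 0, 0, 0, 0, 0))


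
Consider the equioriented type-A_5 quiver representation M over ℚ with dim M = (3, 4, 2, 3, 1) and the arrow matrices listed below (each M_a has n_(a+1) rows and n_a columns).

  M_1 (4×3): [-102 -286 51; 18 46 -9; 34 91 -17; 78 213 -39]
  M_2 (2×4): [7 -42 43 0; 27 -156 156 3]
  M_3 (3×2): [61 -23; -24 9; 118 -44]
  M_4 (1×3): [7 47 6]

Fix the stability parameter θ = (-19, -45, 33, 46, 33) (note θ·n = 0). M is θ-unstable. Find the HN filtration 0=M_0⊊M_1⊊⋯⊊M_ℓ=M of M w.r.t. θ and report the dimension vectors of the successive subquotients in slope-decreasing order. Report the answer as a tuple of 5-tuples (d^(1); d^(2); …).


Barcode: M ≅ I[1,1], I[1,2], I[1,5], I[2,2], I[2,4], I[4,4]. HN layers by μ_θ (6 steps, strictly decreasing):
  μ^(1)=46; μ^(2)=79/2; μ^(3)=33; μ^(4)=-19; μ^(5)=-32; μ^(6)=-45

((0, 0, 0, 2, 0); (0, 0, 0, 1, 1); (0, 0, 2, 0, 0); (1, 0, 0, 0, 0); (2, 2, 0, 0, 0); (0, 2, 0, 0, 0))


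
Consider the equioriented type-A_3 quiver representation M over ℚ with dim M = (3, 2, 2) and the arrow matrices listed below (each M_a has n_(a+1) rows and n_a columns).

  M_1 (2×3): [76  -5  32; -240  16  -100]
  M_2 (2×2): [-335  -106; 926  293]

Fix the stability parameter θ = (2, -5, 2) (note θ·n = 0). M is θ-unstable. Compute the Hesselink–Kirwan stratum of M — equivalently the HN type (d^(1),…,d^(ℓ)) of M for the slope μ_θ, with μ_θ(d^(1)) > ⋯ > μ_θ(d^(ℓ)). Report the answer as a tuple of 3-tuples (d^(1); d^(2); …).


Interval decomposition of M: I[1,1], I[1,3]^2.
HN type (ℓ=2): μ^(1)=2; μ^(2)=-3/2

((1, 0, 2); (2, 2, 0))


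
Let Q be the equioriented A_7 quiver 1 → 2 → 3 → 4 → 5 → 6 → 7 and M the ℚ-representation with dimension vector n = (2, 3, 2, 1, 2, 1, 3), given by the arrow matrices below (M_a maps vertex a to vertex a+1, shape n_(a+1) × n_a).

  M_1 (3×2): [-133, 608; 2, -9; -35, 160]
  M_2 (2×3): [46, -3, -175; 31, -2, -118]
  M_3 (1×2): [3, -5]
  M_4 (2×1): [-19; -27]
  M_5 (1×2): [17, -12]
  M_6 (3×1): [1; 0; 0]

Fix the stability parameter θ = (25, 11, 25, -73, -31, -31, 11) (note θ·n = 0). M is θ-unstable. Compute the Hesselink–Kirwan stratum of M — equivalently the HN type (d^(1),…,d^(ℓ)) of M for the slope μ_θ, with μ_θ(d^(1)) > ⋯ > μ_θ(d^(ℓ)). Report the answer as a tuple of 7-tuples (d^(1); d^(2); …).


Interval decomposition of M: I[1,3], I[1,7], I[2,2], I[5,5], I[7,7]^2.
HN type (ℓ=5): μ^(1)=25; μ^(2)=18; μ^(3)=11; μ^(4)=-37/3; μ^(5)=-31

((0, 0, 1, 0, 0, 0, 0); (1, 1, 0, 0, 0, 0, 0); (0, 1, 0, 0, 0, 0, 3); (1, 1, 1, 1, 1, 1, 0); (0, 0, 0, 0, 1, 0, 0))


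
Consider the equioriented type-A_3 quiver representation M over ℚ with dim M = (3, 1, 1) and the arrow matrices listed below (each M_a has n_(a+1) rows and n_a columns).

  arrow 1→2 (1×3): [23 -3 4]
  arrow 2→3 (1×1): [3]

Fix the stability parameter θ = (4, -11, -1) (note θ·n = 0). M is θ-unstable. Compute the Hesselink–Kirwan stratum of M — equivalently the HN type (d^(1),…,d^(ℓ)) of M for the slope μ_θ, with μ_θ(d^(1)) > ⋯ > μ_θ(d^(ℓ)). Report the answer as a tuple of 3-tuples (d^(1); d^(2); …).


Barcode: M ≅ I[1,1]^2, I[1,3]. HN layers by μ_θ (3 steps, strictly decreasing):
  μ^(1)=4; μ^(2)=-1; μ^(3)=-7/2

((2, 0, 0); (0, 0, 1); (1, 1, 0))


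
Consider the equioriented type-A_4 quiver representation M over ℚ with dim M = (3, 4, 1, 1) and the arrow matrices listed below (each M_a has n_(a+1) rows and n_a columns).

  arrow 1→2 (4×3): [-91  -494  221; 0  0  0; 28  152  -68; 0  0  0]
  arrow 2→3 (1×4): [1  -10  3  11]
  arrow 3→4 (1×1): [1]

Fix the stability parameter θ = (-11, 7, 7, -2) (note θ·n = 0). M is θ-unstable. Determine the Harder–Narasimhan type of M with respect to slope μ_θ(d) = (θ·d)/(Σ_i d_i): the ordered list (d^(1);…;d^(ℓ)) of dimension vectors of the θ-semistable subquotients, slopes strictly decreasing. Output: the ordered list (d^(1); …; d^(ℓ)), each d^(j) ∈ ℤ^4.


Barcode: M ≅ I[1,1]^2, I[1,4], I[2,2]^3. HN layers by μ_θ (3 steps, strictly decreasing):
  μ^(1)=7; μ^(2)=4; μ^(3)=-11

((0, 3, 0, 0); (0, 1, 1, 1); (3, 0, 0, 0))


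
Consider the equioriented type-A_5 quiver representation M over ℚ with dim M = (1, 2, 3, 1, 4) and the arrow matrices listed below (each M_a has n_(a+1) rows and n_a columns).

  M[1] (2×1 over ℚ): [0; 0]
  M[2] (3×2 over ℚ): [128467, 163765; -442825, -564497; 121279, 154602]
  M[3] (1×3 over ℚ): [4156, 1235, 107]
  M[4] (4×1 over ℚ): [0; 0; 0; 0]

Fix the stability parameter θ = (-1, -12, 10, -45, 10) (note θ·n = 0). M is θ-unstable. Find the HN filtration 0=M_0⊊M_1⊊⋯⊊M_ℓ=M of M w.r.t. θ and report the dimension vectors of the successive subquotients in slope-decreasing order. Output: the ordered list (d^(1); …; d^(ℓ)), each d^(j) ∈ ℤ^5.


Barcode: M ≅ I[1,1], I[2,3], I[2,4], I[3,3], I[5,5]^4. HN layers by μ_θ (4 steps, strictly decreasing):
  μ^(1)=10; μ^(2)=-1; μ^(3)=-12; μ^(4)=-47/3

((0, 0, 2, 0, 4); (1, 0, 0, 0, 0); (0, 1, 0, 0, 0); (0, 1, 1, 1, 0))


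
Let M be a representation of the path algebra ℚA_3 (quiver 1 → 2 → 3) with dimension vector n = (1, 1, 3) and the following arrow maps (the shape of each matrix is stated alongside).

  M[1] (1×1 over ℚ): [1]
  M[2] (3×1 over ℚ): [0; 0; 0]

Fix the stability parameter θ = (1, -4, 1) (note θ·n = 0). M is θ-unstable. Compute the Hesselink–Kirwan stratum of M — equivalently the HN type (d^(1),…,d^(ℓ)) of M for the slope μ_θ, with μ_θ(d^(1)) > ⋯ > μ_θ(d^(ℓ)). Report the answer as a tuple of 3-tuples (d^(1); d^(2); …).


Via rank(M_{q-1}∘⋯∘M_p): M ≅ I[1,2], I[3,3]^3.
μ_θ-semistable layers: μ^(1)=1; μ^(2)=-3/2

((0, 0, 3); (1, 1, 0))


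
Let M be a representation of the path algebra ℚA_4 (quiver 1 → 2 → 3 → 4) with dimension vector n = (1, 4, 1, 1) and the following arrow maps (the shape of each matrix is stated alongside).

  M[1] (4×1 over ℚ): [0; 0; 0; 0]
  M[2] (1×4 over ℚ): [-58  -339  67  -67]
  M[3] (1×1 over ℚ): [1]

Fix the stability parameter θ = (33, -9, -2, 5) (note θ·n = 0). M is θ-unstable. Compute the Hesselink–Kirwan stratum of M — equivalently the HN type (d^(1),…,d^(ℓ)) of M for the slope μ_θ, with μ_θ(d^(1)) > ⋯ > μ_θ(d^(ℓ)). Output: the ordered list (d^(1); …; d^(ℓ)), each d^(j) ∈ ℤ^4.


Interval decomposition of M: I[1,1], I[2,2]^3, I[2,4].
HN type (ℓ=4): μ^(1)=33; μ^(2)=5; μ^(3)=-2; μ^(4)=-9

((1, 0, 0, 0); (0, 0, 0, 1); (0, 0, 1, 0); (0, 4, 0, 0))


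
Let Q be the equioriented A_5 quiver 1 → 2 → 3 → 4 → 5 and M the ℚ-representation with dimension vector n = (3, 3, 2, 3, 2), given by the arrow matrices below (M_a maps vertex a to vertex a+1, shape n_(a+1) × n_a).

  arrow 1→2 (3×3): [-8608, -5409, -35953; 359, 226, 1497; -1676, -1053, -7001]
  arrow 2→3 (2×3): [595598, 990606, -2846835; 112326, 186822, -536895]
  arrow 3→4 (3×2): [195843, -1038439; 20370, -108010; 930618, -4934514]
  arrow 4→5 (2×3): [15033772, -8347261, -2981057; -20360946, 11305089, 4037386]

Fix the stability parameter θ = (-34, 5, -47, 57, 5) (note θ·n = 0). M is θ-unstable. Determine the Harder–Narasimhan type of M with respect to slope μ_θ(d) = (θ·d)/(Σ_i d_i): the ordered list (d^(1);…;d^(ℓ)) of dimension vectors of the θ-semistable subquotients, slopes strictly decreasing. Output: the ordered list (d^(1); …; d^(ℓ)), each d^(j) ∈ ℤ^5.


Via rank(M_{q-1}∘⋯∘M_p): M ≅ I[1,1], I[1,2], I[1,3], I[2,2], I[3,4], I[4,5]^2.
μ_θ-semistable layers: μ^(1)=57; μ^(2)=31; μ^(3)=5; μ^(4)=-21; μ^(5)=-34; μ^(6)=-47

((0, 0, 0, 1, 0); (0, 0, 0, 2, 2); (0, 2, 0, 0, 0); (0, 1, 1, 0, 0); (3, 0, 0, 0, 0); (0, 0, 1, 0, 0))


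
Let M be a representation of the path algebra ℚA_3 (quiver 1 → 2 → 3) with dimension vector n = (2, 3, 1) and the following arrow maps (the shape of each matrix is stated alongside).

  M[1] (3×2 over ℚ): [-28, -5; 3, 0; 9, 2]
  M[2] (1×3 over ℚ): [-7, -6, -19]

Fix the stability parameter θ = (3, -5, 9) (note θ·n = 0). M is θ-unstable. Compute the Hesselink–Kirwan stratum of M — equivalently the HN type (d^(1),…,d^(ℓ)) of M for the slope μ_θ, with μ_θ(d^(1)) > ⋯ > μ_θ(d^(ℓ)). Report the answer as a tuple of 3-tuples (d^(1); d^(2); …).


Via rank(M_{q-1}∘⋯∘M_p): M ≅ I[1,2], I[1,3], I[2,2].
μ_θ-semistable layers: μ^(1)=9; μ^(2)=-1; μ^(3)=-5

((0, 0, 1); (2, 2, 0); (0, 1, 0))


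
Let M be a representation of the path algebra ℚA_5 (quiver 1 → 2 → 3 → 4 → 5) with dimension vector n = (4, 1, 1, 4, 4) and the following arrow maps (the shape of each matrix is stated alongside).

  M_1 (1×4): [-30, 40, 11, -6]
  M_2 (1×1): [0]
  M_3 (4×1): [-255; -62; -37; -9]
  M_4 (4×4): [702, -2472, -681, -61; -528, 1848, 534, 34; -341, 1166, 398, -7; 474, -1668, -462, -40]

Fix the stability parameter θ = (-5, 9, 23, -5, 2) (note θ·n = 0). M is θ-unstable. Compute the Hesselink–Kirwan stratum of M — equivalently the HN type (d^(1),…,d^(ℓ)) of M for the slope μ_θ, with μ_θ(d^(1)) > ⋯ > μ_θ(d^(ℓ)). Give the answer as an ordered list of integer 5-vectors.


Interval decomposition of M: I[1,1]^3, I[1,2], I[3,4], I[4,4], I[4,5]^2, I[5,5]^2.
HN type (ℓ=3): μ^(1)=9; μ^(2)=2; μ^(3)=-5

((0, 1, 1, 1, 0); (0, 0, 0, 0, 4); (4, 0, 0, 3, 0))


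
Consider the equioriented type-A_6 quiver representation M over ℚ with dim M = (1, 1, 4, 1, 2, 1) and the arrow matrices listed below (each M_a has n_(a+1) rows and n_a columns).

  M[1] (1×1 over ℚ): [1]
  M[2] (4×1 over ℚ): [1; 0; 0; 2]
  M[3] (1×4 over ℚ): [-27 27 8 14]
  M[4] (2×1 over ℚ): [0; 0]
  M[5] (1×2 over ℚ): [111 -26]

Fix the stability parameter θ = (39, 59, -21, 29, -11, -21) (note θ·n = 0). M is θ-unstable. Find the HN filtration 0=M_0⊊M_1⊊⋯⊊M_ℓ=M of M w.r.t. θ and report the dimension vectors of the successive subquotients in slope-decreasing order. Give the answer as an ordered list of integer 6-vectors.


Barcode: M ≅ I[1,4], I[3,3]^3, I[5,5], I[5,6]. HN layers by μ_θ (5 steps, strictly decreasing):
  μ^(1)=29; μ^(2)=77/3; μ^(3)=-11; μ^(4)=-16; μ^(5)=-21

((0, 0, 0, 1, 0, 0); (1, 1, 1, 0, 0, 0); (0, 0, 0, 0, 1, 0); (0, 0, 0, 0, 1, 1); (0, 0, 3, 0, 0, 0))


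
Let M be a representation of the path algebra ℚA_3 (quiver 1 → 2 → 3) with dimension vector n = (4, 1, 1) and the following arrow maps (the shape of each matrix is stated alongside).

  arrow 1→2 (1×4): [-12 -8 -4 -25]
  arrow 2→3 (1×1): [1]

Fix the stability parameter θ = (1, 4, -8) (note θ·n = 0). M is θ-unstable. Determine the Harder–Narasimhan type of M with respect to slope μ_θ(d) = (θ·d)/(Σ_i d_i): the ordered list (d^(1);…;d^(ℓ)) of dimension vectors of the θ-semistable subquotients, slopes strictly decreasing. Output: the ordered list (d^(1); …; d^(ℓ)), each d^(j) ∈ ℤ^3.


Via rank(M_{q-1}∘⋯∘M_p): M ≅ I[1,1]^3, I[1,3].
μ_θ-semistable layers: μ^(1)=1; μ^(2)=-1

((3, 0, 0); (1, 1, 1))


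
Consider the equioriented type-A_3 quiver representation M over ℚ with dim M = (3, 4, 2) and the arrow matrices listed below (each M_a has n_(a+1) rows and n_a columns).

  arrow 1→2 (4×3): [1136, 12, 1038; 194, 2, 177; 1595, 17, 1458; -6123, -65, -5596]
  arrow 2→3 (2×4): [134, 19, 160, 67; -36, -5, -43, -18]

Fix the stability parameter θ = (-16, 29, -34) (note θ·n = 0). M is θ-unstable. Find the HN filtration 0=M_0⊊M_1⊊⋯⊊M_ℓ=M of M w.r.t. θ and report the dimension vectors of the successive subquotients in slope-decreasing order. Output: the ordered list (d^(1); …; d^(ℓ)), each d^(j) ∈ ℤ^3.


Barcode: M ≅ I[1,2]^2, I[1,3], I[2,3]. HN layers by μ_θ (3 steps, strictly decreasing):
  μ^(1)=29; μ^(2)=-5/2; μ^(3)=-16

((0, 2, 0); (0, 2, 2); (3, 0, 0))


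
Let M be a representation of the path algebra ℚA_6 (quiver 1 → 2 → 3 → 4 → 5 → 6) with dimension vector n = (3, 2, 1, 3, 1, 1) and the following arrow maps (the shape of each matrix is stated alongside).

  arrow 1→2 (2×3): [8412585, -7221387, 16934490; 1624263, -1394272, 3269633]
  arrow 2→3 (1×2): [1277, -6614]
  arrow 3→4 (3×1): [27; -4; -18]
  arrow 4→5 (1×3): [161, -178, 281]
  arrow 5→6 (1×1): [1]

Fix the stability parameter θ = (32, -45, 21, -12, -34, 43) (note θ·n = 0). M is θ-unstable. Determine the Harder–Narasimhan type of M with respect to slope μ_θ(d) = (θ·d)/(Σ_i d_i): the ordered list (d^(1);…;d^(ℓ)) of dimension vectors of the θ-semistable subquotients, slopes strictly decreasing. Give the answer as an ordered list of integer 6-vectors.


Barcode: M ≅ I[1,1], I[1,2], I[1,6], I[4,4]^2. HN layers by μ_θ (5 steps, strictly decreasing):
  μ^(1)=43; μ^(2)=32; μ^(3)=-13/2; μ^(4)=-38/5; μ^(5)=-12

((0, 0, 0, 0, 0, 1); (1, 0, 0, 0, 0, 0); (1, 1, 0, 0, 0, 0); (1, 1, 1, 1, 1, 0); (0, 0, 0, 2, 0, 0))


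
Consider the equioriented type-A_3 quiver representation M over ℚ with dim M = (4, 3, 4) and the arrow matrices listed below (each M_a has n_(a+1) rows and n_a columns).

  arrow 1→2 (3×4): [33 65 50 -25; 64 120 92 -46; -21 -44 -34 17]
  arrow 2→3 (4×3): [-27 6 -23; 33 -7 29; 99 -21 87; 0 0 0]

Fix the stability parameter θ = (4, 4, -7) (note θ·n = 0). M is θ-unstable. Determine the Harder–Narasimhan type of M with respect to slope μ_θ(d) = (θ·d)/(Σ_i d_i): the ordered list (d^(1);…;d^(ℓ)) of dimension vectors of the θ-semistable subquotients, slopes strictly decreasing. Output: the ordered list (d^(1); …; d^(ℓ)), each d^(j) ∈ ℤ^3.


Interval decomposition of M: I[1,1], I[1,2], I[1,3]^2, I[3,3]^2.
HN type (ℓ=3): μ^(1)=4; μ^(2)=1/3; μ^(3)=-7

((2, 1, 0); (2, 2, 2); (0, 0, 2))


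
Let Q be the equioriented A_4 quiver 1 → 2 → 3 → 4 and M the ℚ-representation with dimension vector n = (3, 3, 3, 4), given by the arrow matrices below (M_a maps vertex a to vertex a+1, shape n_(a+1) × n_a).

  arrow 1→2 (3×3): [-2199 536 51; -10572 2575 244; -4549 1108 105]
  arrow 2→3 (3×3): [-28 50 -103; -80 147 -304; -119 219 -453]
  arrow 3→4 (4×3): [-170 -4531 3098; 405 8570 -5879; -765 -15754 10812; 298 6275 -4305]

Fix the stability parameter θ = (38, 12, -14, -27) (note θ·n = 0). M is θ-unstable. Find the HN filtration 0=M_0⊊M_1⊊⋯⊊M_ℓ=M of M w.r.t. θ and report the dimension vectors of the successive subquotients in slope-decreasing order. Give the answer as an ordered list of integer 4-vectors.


Via rank(M_{q-1}∘⋯∘M_p): M ≅ I[1,4]^3, I[4,4].
μ_θ-semistable layers: μ^(1)=9/4; μ^(2)=-27

((3, 3, 3, 3); (0, 0, 0, 1))


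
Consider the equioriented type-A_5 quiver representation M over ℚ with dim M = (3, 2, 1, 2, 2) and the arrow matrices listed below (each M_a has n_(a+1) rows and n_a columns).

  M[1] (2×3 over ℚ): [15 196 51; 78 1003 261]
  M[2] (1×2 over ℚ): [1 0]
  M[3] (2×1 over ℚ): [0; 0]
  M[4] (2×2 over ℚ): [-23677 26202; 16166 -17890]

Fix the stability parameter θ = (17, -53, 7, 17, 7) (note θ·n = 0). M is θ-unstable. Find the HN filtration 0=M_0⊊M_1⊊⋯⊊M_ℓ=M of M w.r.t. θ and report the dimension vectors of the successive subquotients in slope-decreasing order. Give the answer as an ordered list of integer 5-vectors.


Barcode: M ≅ I[1,1], I[1,2], I[1,3], I[4,5]^2. HN layers by μ_θ (4 steps, strictly decreasing):
  μ^(1)=17; μ^(2)=12; μ^(3)=7; μ^(4)=-18

((1, 0, 0, 0, 0); (0, 0, 0, 2, 2); (0, 0, 1, 0, 0); (2, 2, 0, 0, 0))


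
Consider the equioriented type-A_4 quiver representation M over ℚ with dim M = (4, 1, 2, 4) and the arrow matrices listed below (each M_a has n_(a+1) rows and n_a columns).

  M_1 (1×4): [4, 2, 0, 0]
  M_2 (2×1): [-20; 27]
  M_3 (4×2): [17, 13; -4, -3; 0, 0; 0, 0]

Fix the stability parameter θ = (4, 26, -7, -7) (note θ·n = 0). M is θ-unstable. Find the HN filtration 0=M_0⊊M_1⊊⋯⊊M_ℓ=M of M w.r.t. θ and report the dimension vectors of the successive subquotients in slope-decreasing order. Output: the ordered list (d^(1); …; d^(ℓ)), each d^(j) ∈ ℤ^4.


Via rank(M_{q-1}∘⋯∘M_p): M ≅ I[1,1]^3, I[1,4], I[3,4], I[4,4]^2.
μ_θ-semistable layers: μ^(1)=4; μ^(2)=-7

((4, 1, 1, 1); (0, 0, 1, 3))


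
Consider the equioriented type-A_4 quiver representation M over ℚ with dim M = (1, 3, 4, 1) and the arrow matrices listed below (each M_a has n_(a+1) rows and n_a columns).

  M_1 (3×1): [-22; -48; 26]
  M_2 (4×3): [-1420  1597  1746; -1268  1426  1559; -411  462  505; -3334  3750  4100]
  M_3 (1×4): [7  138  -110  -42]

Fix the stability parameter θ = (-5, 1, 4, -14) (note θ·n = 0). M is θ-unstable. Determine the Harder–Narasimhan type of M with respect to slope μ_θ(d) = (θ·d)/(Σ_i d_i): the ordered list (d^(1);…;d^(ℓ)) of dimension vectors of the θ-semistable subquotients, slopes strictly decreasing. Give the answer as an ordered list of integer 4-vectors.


Via rank(M_{q-1}∘⋯∘M_p): M ≅ I[1,3], I[2,3], I[2,4], I[3,3].
μ_θ-semistable layers: μ^(1)=4; μ^(2)=1; μ^(3)=-3; μ^(4)=-5

((0, 0, 3, 0); (0, 2, 0, 0); (0, 1, 1, 1); (1, 0, 0, 0))


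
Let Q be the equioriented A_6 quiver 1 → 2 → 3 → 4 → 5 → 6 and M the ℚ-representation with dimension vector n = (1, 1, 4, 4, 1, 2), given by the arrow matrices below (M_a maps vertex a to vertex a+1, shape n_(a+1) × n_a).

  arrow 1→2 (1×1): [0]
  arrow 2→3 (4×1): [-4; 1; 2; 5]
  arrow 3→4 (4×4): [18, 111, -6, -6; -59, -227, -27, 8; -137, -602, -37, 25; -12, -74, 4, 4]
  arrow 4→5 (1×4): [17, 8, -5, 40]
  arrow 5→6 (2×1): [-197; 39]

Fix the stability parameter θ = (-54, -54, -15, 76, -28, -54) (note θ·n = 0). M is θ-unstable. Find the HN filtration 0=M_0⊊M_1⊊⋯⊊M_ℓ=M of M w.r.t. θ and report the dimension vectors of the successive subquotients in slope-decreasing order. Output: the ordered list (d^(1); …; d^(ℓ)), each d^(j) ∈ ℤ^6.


Barcode: M ≅ I[1,1], I[2,6], I[3,3], I[3,4]^2, I[4,4], I[6,6]. HN layers by μ_θ (4 steps, strictly decreasing):
  μ^(1)=76; μ^(2)=-2; μ^(3)=-15; μ^(4)=-54

((0, 0, 0, 3, 0, 0); (0, 0, 0, 1, 1, 1); (0, 0, 4, 0, 0, 0); (1, 1, 0, 0, 0, 1))


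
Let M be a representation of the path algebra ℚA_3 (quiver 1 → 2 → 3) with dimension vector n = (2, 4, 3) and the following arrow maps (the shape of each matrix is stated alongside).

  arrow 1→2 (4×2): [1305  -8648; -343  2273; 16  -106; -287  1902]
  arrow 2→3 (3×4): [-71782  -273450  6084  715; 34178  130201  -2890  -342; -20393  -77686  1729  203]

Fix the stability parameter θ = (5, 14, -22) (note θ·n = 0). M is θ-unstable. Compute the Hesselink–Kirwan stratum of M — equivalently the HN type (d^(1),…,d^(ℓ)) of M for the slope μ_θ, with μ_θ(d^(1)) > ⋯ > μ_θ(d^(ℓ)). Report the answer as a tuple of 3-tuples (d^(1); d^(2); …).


Barcode: M ≅ I[1,3]^2, I[2,2], I[2,3]. HN layers by μ_θ (3 steps, strictly decreasing):
  μ^(1)=14; μ^(2)=-1; μ^(3)=-4

((0, 1, 0); (2, 2, 2); (0, 1, 1))


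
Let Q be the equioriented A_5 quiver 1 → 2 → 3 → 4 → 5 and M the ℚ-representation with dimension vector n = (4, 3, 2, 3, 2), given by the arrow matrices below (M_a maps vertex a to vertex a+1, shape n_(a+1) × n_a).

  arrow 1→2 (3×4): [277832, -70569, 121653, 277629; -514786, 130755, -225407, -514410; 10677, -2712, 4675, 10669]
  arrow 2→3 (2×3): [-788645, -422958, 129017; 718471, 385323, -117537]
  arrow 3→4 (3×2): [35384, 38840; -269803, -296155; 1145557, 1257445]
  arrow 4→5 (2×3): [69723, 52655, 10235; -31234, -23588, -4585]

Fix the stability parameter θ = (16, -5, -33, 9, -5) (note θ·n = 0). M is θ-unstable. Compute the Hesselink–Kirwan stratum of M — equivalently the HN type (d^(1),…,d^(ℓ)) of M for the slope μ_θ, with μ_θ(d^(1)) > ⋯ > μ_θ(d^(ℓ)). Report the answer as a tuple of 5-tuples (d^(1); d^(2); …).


Barcode: M ≅ I[1,1], I[1,2], I[1,3], I[1,5], I[4,4], I[4,5]. HN layers by μ_θ (5 steps, strictly decreasing):
  μ^(1)=16; μ^(2)=9; μ^(3)=11/2; μ^(4)=2; μ^(5)=-22/3

((1, 0, 0, 0, 0); (0, 0, 0, 1, 0); (1, 1, 0, 0, 0); (0, 0, 0, 2, 2); (2, 2, 2, 0, 0))


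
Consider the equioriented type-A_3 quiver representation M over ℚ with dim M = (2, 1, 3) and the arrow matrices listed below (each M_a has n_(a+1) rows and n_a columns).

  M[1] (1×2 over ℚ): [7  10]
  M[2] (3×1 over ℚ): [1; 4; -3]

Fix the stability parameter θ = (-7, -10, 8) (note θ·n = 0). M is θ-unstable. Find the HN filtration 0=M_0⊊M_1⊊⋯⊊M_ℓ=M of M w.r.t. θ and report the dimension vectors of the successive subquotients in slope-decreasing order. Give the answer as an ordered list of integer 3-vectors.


Barcode: M ≅ I[1,1], I[1,3], I[3,3]^2. HN layers by μ_θ (3 steps, strictly decreasing):
  μ^(1)=8; μ^(2)=-7; μ^(3)=-17/2

((0, 0, 3); (1, 0, 0); (1, 1, 0))


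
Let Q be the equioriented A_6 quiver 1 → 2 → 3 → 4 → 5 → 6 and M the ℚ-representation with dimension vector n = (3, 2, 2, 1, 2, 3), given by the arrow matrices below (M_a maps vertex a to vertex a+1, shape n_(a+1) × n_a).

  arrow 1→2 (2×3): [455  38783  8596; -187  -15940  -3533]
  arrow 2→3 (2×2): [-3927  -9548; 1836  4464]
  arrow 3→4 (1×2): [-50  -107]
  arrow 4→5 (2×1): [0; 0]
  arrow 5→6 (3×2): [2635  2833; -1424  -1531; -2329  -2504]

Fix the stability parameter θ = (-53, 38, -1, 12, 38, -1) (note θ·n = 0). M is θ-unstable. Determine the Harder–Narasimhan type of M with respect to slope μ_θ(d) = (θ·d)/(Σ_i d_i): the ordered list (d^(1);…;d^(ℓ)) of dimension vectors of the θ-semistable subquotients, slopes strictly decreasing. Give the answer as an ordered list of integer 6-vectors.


Interval decomposition of M: I[1,1], I[1,2], I[1,4], I[3,3], I[5,6]^2, I[6,6].
HN type (ℓ=5): μ^(1)=38; μ^(2)=37/2; μ^(3)=49/3; μ^(4)=-1; μ^(5)=-53

((0, 1, 0, 0, 0, 0); (0, 0, 0, 0, 2, 2); (0, 1, 1, 1, 0, 0); (0, 0, 1, 0, 0, 1); (3, 0, 0, 0, 0, 0))


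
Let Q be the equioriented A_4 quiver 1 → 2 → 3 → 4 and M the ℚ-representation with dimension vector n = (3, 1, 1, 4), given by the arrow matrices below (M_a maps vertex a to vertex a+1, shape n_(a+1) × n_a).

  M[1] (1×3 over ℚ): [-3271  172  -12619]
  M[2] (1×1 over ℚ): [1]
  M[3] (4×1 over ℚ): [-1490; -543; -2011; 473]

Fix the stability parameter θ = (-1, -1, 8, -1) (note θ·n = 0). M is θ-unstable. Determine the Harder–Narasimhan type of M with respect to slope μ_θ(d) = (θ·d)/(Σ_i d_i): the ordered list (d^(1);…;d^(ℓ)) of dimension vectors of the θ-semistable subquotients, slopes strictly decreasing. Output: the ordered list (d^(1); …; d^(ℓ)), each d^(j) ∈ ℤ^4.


Interval decomposition of M: I[1,1]^2, I[1,4], I[4,4]^3.
HN type (ℓ=2): μ^(1)=7/2; μ^(2)=-1

((0, 0, 1, 1); (3, 1, 0, 3))


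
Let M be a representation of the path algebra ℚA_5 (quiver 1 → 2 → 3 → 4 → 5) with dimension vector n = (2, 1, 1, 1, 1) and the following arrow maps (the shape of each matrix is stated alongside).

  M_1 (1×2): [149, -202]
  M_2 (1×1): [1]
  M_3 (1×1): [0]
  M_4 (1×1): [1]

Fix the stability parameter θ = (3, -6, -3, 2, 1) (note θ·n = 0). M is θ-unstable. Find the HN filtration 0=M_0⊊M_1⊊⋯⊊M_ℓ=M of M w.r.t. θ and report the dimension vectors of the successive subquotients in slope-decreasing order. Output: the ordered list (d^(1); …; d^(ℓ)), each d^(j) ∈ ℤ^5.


Barcode: M ≅ I[1,1], I[1,3], I[4,5]. HN layers by μ_θ (3 steps, strictly decreasing):
  μ^(1)=3; μ^(2)=3/2; μ^(3)=-2

((1, 0, 0, 0, 0); (0, 0, 0, 1, 1); (1, 1, 1, 0, 0))


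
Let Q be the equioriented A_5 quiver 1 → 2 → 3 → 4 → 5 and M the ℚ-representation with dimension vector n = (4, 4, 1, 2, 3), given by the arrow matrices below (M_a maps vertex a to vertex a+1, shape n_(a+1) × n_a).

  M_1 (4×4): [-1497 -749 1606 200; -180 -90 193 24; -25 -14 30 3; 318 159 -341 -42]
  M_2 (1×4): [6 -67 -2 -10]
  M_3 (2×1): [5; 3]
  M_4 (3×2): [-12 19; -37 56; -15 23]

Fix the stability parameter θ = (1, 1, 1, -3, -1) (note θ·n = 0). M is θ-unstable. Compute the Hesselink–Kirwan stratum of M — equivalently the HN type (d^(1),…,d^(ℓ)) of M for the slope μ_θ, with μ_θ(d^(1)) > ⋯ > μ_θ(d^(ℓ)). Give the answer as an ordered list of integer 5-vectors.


Via rank(M_{q-1}∘⋯∘M_p): M ≅ I[1,2]^3, I[1,5], I[4,5], I[5,5].
μ_θ-semistable layers: μ^(1)=1; μ^(2)=-1/5; μ^(3)=-1; μ^(4)=-3

((3, 3, 0, 0, 0); (1, 1, 1, 1, 1); (0, 0, 0, 0, 2); (0, 0, 0, 1, 0))
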